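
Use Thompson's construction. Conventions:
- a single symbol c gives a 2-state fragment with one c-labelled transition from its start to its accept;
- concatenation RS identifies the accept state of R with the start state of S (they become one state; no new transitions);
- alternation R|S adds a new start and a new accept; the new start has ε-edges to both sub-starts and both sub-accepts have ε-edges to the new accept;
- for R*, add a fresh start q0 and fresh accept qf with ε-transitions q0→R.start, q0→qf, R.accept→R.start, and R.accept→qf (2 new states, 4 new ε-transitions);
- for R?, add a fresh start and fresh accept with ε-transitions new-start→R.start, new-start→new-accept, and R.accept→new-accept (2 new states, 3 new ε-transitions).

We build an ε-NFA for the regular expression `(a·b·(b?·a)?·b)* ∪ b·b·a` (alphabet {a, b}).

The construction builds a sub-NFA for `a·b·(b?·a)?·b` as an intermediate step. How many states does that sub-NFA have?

10

Fragment for `a·b·(b?·a)?·b`:
Each of the 5 symbol leaves contributes a 2-state fragment.
  b? → 4 states
  b?·a → 5 states
  (b?·a)? → 7 states
  a·b·(b?·a)?·b → 10 states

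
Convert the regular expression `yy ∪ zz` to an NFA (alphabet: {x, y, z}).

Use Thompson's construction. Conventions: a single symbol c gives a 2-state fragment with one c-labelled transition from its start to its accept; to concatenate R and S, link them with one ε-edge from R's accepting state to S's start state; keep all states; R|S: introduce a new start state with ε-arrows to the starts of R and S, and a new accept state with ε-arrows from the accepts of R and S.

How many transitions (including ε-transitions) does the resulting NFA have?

Per subexpression:
Each of the 4 symbol leaves contributes 1 transition (1 symbol, 0 ε).
  yy → 3 transitions (2 symbol, 1 ε)
  zz → 3 transitions (2 symbol, 1 ε)
  yy ∪ zz → 10 transitions (4 symbol, 6 ε)

10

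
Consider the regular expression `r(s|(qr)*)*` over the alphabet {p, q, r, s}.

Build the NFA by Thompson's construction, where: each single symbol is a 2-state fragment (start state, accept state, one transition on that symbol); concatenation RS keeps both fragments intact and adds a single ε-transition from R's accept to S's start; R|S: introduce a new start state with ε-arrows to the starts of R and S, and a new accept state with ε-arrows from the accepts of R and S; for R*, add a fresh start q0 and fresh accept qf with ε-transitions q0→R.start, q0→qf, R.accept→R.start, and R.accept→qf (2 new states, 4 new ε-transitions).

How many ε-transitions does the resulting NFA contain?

Bottom-up over the parse tree:
Each of the 4 symbol leaves contributes 0 ε-transitions.
  qr — 1 ε-transition
  (qr)* — 5 ε-transitions
  s|(qr)* — 9 ε-transitions
  (s|(qr)*)* — 13 ε-transitions
  r(s|(qr)*)* — 14 ε-transitions

14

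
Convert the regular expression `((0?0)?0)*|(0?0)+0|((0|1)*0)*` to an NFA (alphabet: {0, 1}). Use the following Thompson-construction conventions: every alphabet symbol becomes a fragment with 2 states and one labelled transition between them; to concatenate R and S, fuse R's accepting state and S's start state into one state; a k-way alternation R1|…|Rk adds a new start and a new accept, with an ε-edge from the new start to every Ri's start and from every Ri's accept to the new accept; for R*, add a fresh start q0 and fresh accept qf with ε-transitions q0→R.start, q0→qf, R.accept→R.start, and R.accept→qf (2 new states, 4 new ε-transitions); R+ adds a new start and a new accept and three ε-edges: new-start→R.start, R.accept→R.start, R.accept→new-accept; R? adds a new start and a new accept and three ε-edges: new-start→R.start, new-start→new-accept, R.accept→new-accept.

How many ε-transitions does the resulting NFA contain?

34

By structural recursion:
Each of the 9 symbol leaves contributes 0 ε-transitions.
  0? — 3 ε-transitions
  0?0 — 3 ε-transitions
  (0?0)? — 6 ε-transitions
  (0?0)?0 — 6 ε-transitions
  ((0?0)?0)* — 10 ε-transitions
  0? — 3 ε-transitions
  0?0 — 3 ε-transitions
  (0?0)+ — 6 ε-transitions
  (0?0)+0 — 6 ε-transitions
  0|1 — 4 ε-transitions
  (0|1)* — 8 ε-transitions
  (0|1)*0 — 8 ε-transitions
  ((0|1)*0)* — 12 ε-transitions
  ((0?0)?0)*|(0?0)+0|((0|1)*0)* — 34 ε-transitions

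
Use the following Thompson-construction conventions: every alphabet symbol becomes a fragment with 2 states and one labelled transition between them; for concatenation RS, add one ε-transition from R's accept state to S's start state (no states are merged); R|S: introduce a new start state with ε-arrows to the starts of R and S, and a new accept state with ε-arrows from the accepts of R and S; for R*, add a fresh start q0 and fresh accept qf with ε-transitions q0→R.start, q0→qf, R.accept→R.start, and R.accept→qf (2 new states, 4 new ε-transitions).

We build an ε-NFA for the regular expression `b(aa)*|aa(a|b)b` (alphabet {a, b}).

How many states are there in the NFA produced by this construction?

Building bottom-up:
Each of the 8 symbol leaves contributes a 2-state fragment.
  aa = 4 states
  (aa)* = 6 states
  b(aa)* = 8 states
  a|b = 6 states
  aa(a|b)b = 12 states
  b(aa)*|aa(a|b)b = 22 states

22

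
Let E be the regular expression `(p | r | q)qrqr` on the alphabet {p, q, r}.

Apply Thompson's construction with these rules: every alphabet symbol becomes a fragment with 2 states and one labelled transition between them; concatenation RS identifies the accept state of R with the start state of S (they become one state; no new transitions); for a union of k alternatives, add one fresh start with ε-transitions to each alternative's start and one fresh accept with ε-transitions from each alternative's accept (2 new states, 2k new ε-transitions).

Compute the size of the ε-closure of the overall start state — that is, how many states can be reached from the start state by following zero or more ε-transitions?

4

Compute the ε-closure size of each fragment's start state recursively; a symbol fragment's start has no outgoing ε-edge, so its closure is just itself (size 1).
  p | r | q : new start ε-reaches every alternative's start; none of them accept ε, so the new accept is not reached: C = 1 + 1 + 1 + 1 = 4
  (p | r | q)qrqr : C equals the left operand's closure size = 4 (its accept is not ε-reachable, so the closure stops there)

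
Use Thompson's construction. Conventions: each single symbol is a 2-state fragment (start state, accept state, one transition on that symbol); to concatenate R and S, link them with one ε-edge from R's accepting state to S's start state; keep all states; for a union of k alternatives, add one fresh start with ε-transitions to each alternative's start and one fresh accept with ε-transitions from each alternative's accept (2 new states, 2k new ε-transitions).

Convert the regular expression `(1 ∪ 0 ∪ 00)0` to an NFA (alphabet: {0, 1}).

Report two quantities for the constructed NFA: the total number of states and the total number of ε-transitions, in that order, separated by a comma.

12, 8

Bottom-up over the parse tree:
Each of the 5 symbol leaves contributes 2 states and 0 ε-transitions.
  00 → 4 states, 1 ε-transition
  1 ∪ 0 ∪ 00 → 10 states, 7 ε-transitions
  (1 ∪ 0 ∪ 00)0 → 12 states, 8 ε-transitions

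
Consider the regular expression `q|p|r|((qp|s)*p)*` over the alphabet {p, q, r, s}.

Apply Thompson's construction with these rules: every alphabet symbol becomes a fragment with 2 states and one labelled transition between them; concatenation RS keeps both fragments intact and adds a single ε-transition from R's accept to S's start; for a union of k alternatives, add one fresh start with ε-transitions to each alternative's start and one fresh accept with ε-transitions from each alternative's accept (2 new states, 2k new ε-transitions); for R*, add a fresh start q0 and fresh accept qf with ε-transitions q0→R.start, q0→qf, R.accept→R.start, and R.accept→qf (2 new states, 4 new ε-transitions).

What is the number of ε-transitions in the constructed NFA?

22

Per subexpression:
Each of the 7 symbol leaves contributes 0 ε-transitions.
  qp — 1 ε-transition
  qp|s — 5 ε-transitions
  (qp|s)* — 9 ε-transitions
  (qp|s)*p — 10 ε-transitions
  ((qp|s)*p)* — 14 ε-transitions
  q|p|r|((qp|s)*p)* — 22 ε-transitions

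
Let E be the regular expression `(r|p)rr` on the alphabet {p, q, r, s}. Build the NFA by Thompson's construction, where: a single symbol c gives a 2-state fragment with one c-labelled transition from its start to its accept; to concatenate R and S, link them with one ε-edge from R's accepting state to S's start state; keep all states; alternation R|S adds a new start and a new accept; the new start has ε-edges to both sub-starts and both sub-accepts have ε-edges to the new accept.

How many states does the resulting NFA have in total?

10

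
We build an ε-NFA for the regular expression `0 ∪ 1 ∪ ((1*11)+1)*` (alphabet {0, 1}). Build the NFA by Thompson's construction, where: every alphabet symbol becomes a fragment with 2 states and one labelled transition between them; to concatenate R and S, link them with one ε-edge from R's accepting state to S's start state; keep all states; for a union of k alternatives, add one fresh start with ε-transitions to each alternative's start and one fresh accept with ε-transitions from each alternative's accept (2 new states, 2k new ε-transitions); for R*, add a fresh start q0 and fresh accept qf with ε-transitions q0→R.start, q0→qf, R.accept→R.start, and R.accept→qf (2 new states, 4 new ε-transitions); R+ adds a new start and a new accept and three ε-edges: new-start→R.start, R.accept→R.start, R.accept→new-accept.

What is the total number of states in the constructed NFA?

20

Building bottom-up:
Each of the 6 symbol leaves contributes a 2-state fragment.
  1* — 4 states
  1*11 — 8 states
  (1*11)+ — 10 states
  (1*11)+1 — 12 states
  ((1*11)+1)* — 14 states
  0 ∪ 1 ∪ ((1*11)+1)* — 20 states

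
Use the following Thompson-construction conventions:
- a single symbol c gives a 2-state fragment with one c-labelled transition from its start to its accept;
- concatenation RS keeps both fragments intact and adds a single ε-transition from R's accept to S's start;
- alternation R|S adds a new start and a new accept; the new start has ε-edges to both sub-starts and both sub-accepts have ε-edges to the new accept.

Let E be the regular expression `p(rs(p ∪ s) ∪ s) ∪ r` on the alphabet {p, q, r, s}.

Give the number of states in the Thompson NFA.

20

By structural recursion:
Each of the 7 symbol leaves contributes a 2-state fragment.
  p ∪ s = 6 states
  rs(p ∪ s) = 10 states
  rs(p ∪ s) ∪ s = 14 states
  p(rs(p ∪ s) ∪ s) = 16 states
  p(rs(p ∪ s) ∪ s) ∪ r = 20 states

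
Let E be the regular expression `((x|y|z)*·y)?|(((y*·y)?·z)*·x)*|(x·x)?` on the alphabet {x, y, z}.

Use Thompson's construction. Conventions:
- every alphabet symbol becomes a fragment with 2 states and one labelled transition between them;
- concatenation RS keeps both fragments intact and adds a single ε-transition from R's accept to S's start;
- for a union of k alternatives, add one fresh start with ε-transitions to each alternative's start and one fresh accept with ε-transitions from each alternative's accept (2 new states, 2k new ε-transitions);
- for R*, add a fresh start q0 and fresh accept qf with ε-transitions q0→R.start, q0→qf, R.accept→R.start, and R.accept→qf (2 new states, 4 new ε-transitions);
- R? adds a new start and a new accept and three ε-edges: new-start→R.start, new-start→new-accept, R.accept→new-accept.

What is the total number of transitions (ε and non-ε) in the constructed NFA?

52

Per subexpression:
Each of the 10 symbol leaves contributes 1 transition (1 symbol, 0 ε).
  x|y|z : 9 transitions (3 symbol, 6 ε)
  (x|y|z)* : 13 transitions (3 symbol, 10 ε)
  (x|y|z)*·y : 15 transitions (4 symbol, 11 ε)
  ((x|y|z)*·y)? : 18 transitions (4 symbol, 14 ε)
  y* : 5 transitions (1 symbol, 4 ε)
  y*·y : 7 transitions (2 symbol, 5 ε)
  (y*·y)? : 10 transitions (2 symbol, 8 ε)
  (y*·y)?·z : 12 transitions (3 symbol, 9 ε)
  ((y*·y)?·z)* : 16 transitions (3 symbol, 13 ε)
  ((y*·y)?·z)*·x : 18 transitions (4 symbol, 14 ε)
  (((y*·y)?·z)*·x)* : 22 transitions (4 symbol, 18 ε)
  x·x : 3 transitions (2 symbol, 1 ε)
  (x·x)? : 6 transitions (2 symbol, 4 ε)
  ((x|y|z)*·y)?|(((y*·y)?·z)*·x)*|(x·x)? : 52 transitions (10 symbol, 42 ε)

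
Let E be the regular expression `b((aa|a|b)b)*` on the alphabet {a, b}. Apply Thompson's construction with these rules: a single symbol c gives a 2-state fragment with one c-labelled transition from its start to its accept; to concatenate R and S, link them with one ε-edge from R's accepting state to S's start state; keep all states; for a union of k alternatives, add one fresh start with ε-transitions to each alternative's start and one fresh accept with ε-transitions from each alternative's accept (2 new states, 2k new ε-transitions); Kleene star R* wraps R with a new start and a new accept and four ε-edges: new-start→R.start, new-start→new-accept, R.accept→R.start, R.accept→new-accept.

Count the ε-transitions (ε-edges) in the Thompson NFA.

13

Building bottom-up:
Each of the 6 symbol leaves contributes 0 ε-transitions.
  aa — 1 ε-transition
  aa|a|b — 7 ε-transitions
  (aa|a|b)b — 8 ε-transitions
  ((aa|a|b)b)* — 12 ε-transitions
  b((aa|a|b)b)* — 13 ε-transitions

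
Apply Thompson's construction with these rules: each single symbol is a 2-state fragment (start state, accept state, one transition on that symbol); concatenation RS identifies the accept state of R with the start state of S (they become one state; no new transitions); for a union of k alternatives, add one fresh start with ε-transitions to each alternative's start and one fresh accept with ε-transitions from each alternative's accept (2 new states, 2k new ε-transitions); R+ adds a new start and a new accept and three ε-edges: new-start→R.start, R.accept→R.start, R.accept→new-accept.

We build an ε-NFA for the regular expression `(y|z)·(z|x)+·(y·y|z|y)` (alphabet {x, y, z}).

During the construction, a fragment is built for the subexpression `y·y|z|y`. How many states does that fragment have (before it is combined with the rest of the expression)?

Fragment for `y·y|z|y`:
Each of the 4 symbol leaves contributes a 2-state fragment.
  y·y — 3 states
  y·y|z|y — 9 states

9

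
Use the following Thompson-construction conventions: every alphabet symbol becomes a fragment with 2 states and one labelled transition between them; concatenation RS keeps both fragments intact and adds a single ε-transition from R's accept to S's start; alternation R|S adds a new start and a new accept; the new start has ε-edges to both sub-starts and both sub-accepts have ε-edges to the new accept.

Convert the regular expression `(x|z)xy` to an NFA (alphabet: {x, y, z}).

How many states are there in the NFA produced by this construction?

10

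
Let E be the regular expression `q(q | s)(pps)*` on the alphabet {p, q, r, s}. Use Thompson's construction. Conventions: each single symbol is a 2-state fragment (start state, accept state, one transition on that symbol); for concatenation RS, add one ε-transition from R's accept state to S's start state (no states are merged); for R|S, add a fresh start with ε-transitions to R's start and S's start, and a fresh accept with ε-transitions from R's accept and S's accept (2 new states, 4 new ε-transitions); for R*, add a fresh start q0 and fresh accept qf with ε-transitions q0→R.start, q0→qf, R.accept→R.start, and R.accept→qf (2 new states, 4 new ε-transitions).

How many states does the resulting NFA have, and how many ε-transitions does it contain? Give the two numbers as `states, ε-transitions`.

Recursing over subexpressions:
Each of the 6 symbol leaves contributes 2 states and 0 ε-transitions.
  q | s = 6 states, 4 ε-transitions
  pps = 6 states, 2 ε-transitions
  (pps)* = 8 states, 6 ε-transitions
  q(q | s)(pps)* = 16 states, 12 ε-transitions

16, 12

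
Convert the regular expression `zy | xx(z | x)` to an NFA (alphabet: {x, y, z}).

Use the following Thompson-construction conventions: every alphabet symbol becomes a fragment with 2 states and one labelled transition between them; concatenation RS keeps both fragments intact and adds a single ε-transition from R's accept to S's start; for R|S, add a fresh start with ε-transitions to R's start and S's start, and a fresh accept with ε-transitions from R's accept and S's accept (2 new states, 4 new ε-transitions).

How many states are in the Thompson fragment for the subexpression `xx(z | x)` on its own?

Fragment for `xx(z | x)`:
Each of the 4 symbol leaves contributes a 2-state fragment.
  z | x = 6 states
  xx(z | x) = 10 states

10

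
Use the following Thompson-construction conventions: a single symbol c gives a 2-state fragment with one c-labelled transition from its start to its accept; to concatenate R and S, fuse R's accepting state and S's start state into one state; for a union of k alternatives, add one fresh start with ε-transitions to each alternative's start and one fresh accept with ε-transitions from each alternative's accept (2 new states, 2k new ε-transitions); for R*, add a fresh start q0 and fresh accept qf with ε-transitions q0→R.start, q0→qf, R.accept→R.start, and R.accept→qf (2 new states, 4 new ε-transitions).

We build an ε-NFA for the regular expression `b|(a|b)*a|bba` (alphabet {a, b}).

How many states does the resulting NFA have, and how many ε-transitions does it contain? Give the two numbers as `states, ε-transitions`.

17, 14

Building bottom-up:
Each of the 7 symbol leaves contributes 2 states and 0 ε-transitions.
  a|b — 6 states, 4 ε-transitions
  (a|b)* — 8 states, 8 ε-transitions
  (a|b)*a — 9 states, 8 ε-transitions
  bba — 4 states, 0 ε-transitions
  b|(a|b)*a|bba — 17 states, 14 ε-transitions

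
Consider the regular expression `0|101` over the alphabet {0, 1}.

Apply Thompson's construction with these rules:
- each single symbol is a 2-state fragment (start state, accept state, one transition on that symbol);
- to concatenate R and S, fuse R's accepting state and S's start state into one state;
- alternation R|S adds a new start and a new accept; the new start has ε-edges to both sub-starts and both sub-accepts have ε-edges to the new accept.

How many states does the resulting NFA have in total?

Building bottom-up:
Each of the 4 symbol leaves contributes a 2-state fragment.
  101 → 4 states
  0|101 → 8 states

8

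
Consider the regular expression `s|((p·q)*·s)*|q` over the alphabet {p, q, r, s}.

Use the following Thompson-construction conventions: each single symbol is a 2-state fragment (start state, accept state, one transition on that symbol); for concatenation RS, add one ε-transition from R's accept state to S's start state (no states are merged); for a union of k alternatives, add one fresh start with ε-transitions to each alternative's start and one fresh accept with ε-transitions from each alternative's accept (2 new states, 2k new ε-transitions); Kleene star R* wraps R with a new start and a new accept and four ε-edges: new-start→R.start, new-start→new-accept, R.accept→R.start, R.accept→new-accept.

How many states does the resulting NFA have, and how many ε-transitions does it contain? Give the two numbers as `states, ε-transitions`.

16, 16

Per subexpression:
Each of the 5 symbol leaves contributes 2 states and 0 ε-transitions.
  p·q — 4 states, 1 ε-transition
  (p·q)* — 6 states, 5 ε-transitions
  (p·q)*·s — 8 states, 6 ε-transitions
  ((p·q)*·s)* — 10 states, 10 ε-transitions
  s|((p·q)*·s)*|q — 16 states, 16 ε-transitions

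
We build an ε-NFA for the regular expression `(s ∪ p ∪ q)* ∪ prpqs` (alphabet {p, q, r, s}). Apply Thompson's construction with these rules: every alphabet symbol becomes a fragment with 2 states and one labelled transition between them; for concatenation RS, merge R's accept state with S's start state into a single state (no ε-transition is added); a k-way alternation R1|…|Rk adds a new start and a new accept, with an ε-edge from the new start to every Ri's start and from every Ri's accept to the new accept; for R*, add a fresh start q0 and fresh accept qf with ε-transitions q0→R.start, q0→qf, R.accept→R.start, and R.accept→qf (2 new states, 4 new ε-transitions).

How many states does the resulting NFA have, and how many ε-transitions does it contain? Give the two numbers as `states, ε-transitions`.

18, 14

By structural recursion:
Each of the 8 symbol leaves contributes 2 states and 0 ε-transitions.
  s ∪ p ∪ q — 8 states, 6 ε-transitions
  (s ∪ p ∪ q)* — 10 states, 10 ε-transitions
  prpqs — 6 states, 0 ε-transitions
  (s ∪ p ∪ q)* ∪ prpqs — 18 states, 14 ε-transitions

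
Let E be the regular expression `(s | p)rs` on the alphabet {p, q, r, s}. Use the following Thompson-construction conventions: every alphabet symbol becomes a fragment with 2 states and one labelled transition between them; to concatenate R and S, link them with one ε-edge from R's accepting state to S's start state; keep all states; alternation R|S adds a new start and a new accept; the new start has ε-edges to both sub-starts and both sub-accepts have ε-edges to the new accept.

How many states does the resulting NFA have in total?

Building bottom-up:
Each of the 4 symbol leaves contributes a 2-state fragment.
  s | p : 6 states
  (s | p)rs : 10 states

10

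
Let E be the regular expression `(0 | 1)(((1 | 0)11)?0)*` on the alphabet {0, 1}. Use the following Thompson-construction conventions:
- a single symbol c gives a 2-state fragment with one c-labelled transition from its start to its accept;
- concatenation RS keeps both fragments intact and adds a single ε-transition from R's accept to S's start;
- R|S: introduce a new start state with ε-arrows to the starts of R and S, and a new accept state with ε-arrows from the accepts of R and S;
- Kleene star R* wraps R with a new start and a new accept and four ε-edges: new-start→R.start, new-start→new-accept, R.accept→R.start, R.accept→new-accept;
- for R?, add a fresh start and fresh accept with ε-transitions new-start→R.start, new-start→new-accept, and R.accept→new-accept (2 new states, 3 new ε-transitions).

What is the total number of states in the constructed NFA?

Recursing over subexpressions:
Each of the 7 symbol leaves contributes a 2-state fragment.
  0 | 1 = 6 states
  1 | 0 = 6 states
  (1 | 0)11 = 10 states
  ((1 | 0)11)? = 12 states
  ((1 | 0)11)?0 = 14 states
  (((1 | 0)11)?0)* = 16 states
  (0 | 1)(((1 | 0)11)?0)* = 22 states

22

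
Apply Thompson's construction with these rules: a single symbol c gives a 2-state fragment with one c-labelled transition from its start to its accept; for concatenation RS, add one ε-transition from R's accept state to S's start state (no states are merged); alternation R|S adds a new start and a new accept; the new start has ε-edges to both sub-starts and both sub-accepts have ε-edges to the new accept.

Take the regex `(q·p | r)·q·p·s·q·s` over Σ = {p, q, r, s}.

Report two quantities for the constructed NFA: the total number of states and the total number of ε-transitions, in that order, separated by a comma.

18, 10

Building bottom-up:
Each of the 8 symbol leaves contributes 2 states and 0 ε-transitions.
  q·p = 4 states, 1 ε-transition
  q·p | r = 8 states, 5 ε-transitions
  (q·p | r)·q·p·s·q·s = 18 states, 10 ε-transitions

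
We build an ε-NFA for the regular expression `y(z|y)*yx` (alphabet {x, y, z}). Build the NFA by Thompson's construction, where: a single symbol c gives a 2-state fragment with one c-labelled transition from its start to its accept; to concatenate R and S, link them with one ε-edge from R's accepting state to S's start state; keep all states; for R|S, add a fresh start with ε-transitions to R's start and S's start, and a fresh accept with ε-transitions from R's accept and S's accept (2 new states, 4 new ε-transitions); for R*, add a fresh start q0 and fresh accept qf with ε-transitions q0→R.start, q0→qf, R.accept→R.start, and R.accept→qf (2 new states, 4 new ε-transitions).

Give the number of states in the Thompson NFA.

14

Bottom-up over the parse tree:
Each of the 5 symbol leaves contributes a 2-state fragment.
  z|y — 6 states
  (z|y)* — 8 states
  y(z|y)*yx — 14 states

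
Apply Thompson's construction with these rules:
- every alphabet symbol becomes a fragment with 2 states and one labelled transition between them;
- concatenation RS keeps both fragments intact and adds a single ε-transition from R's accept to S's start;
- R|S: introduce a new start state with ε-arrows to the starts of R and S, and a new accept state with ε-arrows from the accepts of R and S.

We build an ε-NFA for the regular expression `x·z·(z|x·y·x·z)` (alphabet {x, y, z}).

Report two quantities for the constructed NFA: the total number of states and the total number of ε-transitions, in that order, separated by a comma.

16, 9

Per subexpression:
Each of the 7 symbol leaves contributes 2 states and 0 ε-transitions.
  x·y·x·z = 8 states, 3 ε-transitions
  z|x·y·x·z = 12 states, 7 ε-transitions
  x·z·(z|x·y·x·z) = 16 states, 9 ε-transitions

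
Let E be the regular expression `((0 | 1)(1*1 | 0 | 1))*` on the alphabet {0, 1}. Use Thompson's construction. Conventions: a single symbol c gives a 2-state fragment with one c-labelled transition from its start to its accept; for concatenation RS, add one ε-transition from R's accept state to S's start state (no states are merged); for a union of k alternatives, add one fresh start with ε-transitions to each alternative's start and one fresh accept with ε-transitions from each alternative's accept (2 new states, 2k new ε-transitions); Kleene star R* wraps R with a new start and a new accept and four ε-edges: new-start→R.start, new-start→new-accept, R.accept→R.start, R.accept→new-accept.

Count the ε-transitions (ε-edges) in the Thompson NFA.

20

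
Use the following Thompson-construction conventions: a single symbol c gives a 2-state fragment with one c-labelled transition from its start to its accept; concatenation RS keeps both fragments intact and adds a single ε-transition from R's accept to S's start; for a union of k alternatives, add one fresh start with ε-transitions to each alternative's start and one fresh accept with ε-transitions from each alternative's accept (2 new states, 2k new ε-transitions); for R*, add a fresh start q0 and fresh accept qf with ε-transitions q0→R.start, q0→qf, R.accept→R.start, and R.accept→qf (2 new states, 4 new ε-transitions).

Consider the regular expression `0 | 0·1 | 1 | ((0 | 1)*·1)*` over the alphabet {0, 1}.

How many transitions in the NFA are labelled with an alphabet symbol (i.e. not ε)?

7

Bottom-up over the parse tree:
Each of the 7 symbol leaves contributes exactly 1 symbol transition.
  0·1 — 2 symbol transitions
  0 | 1 — 2 symbol transitions
  (0 | 1)* — 2 symbol transitions
  (0 | 1)*·1 — 3 symbol transitions
  ((0 | 1)*·1)* — 3 symbol transitions
  0 | 0·1 | 1 | ((0 | 1)*·1)* — 7 symbol transitions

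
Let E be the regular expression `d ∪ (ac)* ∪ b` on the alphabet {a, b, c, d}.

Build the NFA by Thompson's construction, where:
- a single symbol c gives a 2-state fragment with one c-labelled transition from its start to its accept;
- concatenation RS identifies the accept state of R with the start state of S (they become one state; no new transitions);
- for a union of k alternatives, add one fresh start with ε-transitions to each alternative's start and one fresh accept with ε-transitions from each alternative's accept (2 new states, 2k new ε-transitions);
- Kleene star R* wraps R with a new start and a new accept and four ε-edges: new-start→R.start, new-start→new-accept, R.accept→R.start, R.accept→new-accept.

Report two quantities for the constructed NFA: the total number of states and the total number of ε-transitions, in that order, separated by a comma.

11, 10

Building bottom-up:
Each of the 4 symbol leaves contributes 2 states and 0 ε-transitions.
  ac : 3 states, 0 ε-transitions
  (ac)* : 5 states, 4 ε-transitions
  d ∪ (ac)* ∪ b : 11 states, 10 ε-transitions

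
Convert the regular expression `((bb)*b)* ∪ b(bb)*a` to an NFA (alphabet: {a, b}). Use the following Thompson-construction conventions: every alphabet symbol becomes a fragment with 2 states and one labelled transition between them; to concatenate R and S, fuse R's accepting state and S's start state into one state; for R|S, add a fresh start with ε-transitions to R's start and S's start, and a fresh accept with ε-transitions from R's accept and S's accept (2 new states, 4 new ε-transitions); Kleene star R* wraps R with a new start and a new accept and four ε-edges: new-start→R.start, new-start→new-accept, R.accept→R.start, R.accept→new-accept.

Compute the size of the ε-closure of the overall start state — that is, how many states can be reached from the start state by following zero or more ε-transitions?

8

Compute the ε-closure size of each fragment's start state recursively; a symbol fragment's start has no outgoing ε-edge, so its closure is just itself (size 1).
  bb : |ε-closure| equals the left operand's closure size = 1 (its accept is not ε-reachable, so the closure stops there)
  (bb)* : new start has ε-edges to the inner start and to the new accept, so |ε-closure| = 2 + 1 = 3
  (bb)*b : the left operand accepts ε, so the closure extends into the next operand (the shared merged state is already counted); |ε-closure| = 3 + (1−1) = 3
  ((bb)*b)* : |ε-closure| = 1 (new start) + 3 (body) + 1 (new accept) = 5
  bb : |ε-closure| equals the left operand's closure size = 1 (its accept is not ε-reachable, so the closure stops there)
  (bb)* : new start has ε-edges to the inner start and to the new accept, so |ε-closure| = 2 + 1 = 3
  b(bb)*a : same as the first factor's closure: |ε-closure| = 1
  ((bb)*b)* ∪ b(bb)*a : new start ε-reaches every alternative's start; at least one alternative accepts ε, so the union's new accept is reached too: |ε-closure| = 1 + 5 + 1 + 1 = 8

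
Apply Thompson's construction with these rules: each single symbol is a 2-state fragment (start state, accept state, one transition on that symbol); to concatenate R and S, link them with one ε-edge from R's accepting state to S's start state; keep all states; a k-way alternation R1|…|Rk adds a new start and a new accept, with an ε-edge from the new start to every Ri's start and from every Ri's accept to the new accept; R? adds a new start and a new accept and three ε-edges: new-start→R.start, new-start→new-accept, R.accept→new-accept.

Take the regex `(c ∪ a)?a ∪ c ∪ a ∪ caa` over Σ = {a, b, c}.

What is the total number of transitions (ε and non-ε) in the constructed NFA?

26

Building bottom-up:
Each of the 8 symbol leaves contributes 1 transition (1 symbol, 0 ε).
  c ∪ a — 6 transitions (2 symbol, 4 ε)
  (c ∪ a)? — 9 transitions (2 symbol, 7 ε)
  (c ∪ a)?a — 11 transitions (3 symbol, 8 ε)
  caa — 5 transitions (3 symbol, 2 ε)
  (c ∪ a)?a ∪ c ∪ a ∪ caa — 26 transitions (8 symbol, 18 ε)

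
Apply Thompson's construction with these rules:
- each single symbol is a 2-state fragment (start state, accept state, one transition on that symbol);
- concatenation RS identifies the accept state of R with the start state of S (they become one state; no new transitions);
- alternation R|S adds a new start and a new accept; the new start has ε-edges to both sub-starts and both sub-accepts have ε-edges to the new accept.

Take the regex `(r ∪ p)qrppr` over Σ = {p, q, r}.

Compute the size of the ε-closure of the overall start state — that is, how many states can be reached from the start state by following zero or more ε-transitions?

3

Let C(F) = |ε-closure(F.start)| within fragment F, and note whether F accepts ε. Symbol fragments have C = 1 and do not accept ε. Then:
  r ∪ p : new start ε-reaches every alternative's start; none of them accept ε, so the new accept is not reached: C = 1 + 1 + 1 = 3
  (r ∪ p)qrppr : C equals the left operand's closure size = 3 (its accept is not ε-reachable, so the closure stops there)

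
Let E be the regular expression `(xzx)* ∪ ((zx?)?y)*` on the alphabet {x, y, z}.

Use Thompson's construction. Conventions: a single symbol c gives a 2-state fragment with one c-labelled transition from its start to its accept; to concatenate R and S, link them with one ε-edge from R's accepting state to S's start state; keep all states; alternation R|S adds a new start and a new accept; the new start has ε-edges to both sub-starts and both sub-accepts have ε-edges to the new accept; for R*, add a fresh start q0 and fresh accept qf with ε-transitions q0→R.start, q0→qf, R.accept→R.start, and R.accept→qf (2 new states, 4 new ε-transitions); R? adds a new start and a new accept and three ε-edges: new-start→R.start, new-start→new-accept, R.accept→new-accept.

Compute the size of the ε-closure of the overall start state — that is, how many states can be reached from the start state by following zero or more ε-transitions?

Let C(F) = |ε-closure(F.start)| within fragment F, and note whether F accepts ε. Symbol fragments have C = 1 and do not accept ε. Then:
  xzx : C equals the left operand's closure size = 1 (its accept is not ε-reachable, so the closure stops there)
  (xzx)* : the star's fresh start ε-reaches both the body's start and the fresh accept: C = 2 + 1 = 3
  x? : C = 1 (new start) + 1 (body) + 1 (new accept, via ε) = 3
  zx? : same as the first factor's closure: C = 1
  (zx?)? : new start has ε-edges to the inner start and to the new accept, so C = 2 + 1 = 3
  (zx?)?y : the left operand accepts ε, so the closure extends into the next operand (via the concat ε-link); C = 3 + 1 = 4
  ((zx?)?y)* : C = 1 (new start) + 4 (body) + 1 (new accept) = 6
  (xzx)* ∪ ((zx?)?y)* : C = 1 (new start) + (3 + 6) + 1 (new accept, since some branch ε-reaches its own accept) = 11

11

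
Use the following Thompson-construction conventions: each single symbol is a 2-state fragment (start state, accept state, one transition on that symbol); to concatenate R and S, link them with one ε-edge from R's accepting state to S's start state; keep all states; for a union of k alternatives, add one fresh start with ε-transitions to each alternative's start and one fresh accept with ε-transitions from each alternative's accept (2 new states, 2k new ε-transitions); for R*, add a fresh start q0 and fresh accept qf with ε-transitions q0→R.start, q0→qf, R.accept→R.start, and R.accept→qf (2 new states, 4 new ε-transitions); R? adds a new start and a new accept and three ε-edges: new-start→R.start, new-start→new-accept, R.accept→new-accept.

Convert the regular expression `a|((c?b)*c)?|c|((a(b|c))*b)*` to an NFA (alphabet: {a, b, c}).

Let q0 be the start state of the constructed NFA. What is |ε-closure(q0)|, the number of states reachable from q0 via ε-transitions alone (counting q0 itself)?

19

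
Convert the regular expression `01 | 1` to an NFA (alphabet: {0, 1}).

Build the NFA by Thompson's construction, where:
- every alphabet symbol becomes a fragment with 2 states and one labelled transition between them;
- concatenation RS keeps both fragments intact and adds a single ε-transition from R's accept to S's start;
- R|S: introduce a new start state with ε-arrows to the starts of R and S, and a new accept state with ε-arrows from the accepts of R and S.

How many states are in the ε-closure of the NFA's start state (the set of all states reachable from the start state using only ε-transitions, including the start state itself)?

3

Compute the ε-closure size of each fragment's start state recursively; a symbol fragment's start has no outgoing ε-edge, so its closure is just itself (size 1).
  01 — same as the first factor's closure: |closure| = 1
  01 | 1 — new start ε-reaches every alternative's start; none of them accept ε, so the new accept is not reached: |closure| = 1 + 1 + 1 = 3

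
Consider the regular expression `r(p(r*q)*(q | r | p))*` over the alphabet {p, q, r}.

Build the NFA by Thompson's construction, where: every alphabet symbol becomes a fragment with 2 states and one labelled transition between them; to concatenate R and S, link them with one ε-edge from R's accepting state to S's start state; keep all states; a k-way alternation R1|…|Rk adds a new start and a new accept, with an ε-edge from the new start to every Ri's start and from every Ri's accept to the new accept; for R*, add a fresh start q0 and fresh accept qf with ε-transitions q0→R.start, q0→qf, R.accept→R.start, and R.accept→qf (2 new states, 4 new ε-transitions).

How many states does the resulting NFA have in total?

22

Per subexpression:
Each of the 7 symbol leaves contributes a 2-state fragment.
  r* = 4 states
  r*q = 6 states
  (r*q)* = 8 states
  q | r | p = 8 states
  p(r*q)*(q | r | p) = 18 states
  (p(r*q)*(q | r | p))* = 20 states
  r(p(r*q)*(q | r | p))* = 22 states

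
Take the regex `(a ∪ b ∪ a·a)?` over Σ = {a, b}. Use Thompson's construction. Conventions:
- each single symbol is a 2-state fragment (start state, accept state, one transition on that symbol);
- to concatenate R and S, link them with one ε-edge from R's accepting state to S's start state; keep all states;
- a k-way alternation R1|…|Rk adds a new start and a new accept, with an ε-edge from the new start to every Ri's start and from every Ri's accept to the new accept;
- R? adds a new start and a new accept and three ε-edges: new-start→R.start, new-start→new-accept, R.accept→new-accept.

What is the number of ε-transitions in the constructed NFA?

Building bottom-up:
Each of the 4 symbol leaves contributes 0 ε-transitions.
  a·a : 1 ε-transition
  a ∪ b ∪ a·a : 7 ε-transitions
  (a ∪ b ∪ a·a)? : 10 ε-transitions

10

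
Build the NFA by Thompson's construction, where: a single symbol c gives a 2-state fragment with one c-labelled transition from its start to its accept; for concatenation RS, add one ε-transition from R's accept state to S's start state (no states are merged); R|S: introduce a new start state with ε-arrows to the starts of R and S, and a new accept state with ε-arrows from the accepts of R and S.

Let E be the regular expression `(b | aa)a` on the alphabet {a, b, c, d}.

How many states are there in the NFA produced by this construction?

10

By structural recursion:
Each of the 4 symbol leaves contributes a 2-state fragment.
  aa — 4 states
  b | aa — 8 states
  (b | aa)a — 10 states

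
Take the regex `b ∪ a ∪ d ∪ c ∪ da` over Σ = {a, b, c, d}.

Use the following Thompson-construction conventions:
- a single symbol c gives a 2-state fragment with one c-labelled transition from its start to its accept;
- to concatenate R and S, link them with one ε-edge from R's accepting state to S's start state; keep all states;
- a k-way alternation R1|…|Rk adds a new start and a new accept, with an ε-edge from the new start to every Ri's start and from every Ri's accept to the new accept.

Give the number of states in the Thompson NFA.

By structural recursion:
Each of the 6 symbol leaves contributes a 2-state fragment.
  da → 4 states
  b ∪ a ∪ d ∪ c ∪ da → 14 states

14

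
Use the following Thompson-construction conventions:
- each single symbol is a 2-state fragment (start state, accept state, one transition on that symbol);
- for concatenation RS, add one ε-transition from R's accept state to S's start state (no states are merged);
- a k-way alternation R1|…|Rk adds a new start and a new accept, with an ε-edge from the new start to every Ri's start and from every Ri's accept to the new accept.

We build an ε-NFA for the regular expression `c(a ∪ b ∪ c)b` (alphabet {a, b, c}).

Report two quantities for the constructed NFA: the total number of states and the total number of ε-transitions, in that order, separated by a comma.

12, 8

Per subexpression:
Each of the 5 symbol leaves contributes 2 states and 0 ε-transitions.
  a ∪ b ∪ c : 8 states, 6 ε-transitions
  c(a ∪ b ∪ c)b : 12 states, 8 ε-transitions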